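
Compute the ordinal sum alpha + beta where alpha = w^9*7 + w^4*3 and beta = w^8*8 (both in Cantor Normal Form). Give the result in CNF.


Ordinal addition (w^9*7 + w^4*3) + w^8*8:
alpha's leading term has exponent 9 > beta's exponent 8, so it survives.
alpha's tail term has exponent 4 < beta's exponent 8, so it is absorbed by beta.
In ordinal addition, any term followed by a strictly larger-exponent term is absorbed.
Result = w^9*7 + w^8*8

w^9*7 + w^8*8


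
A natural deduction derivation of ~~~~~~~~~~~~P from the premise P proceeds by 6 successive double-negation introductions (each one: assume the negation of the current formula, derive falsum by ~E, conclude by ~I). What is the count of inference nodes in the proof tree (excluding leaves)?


Each double-negation introduction (from C infer ~~C) uses 2 inference nodes: one ~E (C and ~C give falsum) and one ~I (discharge ~C).
6 double negations = 6 * 2 = 12 inference nodes.

12


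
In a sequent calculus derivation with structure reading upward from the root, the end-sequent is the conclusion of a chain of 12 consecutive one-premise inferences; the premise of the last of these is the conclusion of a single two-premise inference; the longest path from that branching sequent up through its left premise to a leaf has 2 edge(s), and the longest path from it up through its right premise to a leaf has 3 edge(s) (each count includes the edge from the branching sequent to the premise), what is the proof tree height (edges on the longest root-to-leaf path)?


Longest path through the left premise: 2 edges (measured from the branching sequent)
Longest path through the right premise: 3 edges
Height of the subtree rooted at the branching sequent: max(2, 3) = 3
The branching sequent sits 12 edges above the root (the chain of one-premise inferences), so height = 3 + 12 = 15

15


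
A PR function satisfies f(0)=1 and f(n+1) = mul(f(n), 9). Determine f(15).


f(0) = 1
f(1) = mul(f(0), 9) = mul(1, 9) = 9
f(2) = mul(f(1), 9) = mul(9, 9) = 81
f(3) = mul(f(2), 9) = mul(81, 9) = 729
f(4) = mul(f(3), 9) = mul(729, 9) = 6561
f(5) = mul(f(4), 9) = mul(6561, 9) = 59049
f(6) = mul(f(5), 9) = mul(59049, 9) = 531441
f(7) = mul(f(6), 9) = mul(531441, 9) = 4782969
f(8) = mul(f(7), 9) = mul(4782969, 9) = 43046721
f(9) = mul(f(8), 9) = mul(43046721, 9) = 387420489
f(10) = mul(f(9), 9) = mul(387420489, 9) = 3486784401
f(11) = mul(f(10), 9) = mul(3486784401, 9) = 31381059609
f(12) = mul(f(11), 9) = mul(31381059609, 9) = 282429536481
f(13) = mul(f(12), 9) = mul(282429536481, 9) = 2541865828329
f(14) = mul(f(13), 9) = mul(2541865828329, 9) = 22876792454961
f(15) = mul(f(14), 9) = mul(22876792454961, 9) = 205891132094649


205891132094649


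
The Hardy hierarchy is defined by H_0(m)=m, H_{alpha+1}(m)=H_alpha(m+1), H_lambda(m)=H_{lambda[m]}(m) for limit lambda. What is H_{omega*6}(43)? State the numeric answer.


H_{omega*6}(43):
For the Hardy hierarchy, H_{omega*k}(n) = 2^k * n.
2^6 = 64.
64 * 43 = 2752

2752


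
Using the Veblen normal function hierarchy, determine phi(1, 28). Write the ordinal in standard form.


phi(1, 28):
phi(1, beta) = epsilon_beta (the beta-th epsilon number).
phi(1, 28) = epsilon_28

epsilon_28


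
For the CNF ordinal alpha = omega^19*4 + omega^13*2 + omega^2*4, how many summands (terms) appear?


CNF: omega^19*4 + omega^13*2 + omega^2*4
Count the summands separated by '+':
  term 1: omega^19*4
  term 2: omega^13*2
  term 3: omega^2*4
Total terms = 3

3


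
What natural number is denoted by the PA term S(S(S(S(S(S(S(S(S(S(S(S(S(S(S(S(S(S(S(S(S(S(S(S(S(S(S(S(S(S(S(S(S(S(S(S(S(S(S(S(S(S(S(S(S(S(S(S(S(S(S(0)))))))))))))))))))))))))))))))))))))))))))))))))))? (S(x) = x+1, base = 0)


Counting successors applied to 0:
51 applications of S to 0 = 51

51


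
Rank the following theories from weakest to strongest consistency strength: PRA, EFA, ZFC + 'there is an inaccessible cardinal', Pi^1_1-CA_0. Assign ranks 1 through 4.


Ordering by consistency strength:
1. EFA
2. PRA
3. Pi^1_1-CA_0
4. ZFC + 'there is an inaccessible cardinal'


PRA=2, EFA=1, ZFC + 'there is an inaccessible cardinal'=4, Pi^1_1-CA_0=3


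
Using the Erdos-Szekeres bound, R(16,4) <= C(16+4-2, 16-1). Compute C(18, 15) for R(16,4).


R(16,4) <= C(16+4-2, 16-1) = C(18, 15)
C(18, 15) = 18! / (15! * 3!)
= 816

816


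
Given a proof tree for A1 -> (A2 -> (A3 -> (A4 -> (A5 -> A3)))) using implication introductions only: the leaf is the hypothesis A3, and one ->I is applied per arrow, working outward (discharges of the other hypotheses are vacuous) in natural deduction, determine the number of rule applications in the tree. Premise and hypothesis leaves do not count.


The formula has 5 arrows (->); its innermost consequent A3 is one of the antecedents,
so the proof starts from the hypothesis leaf A3 (not a rule application) and closes one arrow per ->I.
Building A1 -> (A2 -> (A3 -> (A4 -> (A5 -> A3)))) therefore takes 5 nested implication introductions.
Total inference nodes = 5

5


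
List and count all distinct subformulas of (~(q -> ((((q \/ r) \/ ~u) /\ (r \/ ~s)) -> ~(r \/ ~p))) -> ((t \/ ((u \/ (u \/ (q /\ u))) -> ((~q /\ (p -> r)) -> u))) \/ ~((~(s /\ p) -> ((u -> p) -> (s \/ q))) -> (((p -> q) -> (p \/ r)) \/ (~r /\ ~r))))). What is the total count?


Formula: (~(q -> ((((q \/ r) \/ ~u) /\ (r \/ ~s)) -> ~(r \/ ~p))) -> ((t \/ ((u \/ (u \/ (q /\ u))) -> ((~q /\ (p -> r)) -> u))) \/ ~((~(s /\ p) -> ((u -> p) -> (s \/ q))) -> (((p -> q) -> (p \/ r)) \/ (~r /\ ~r)))))
Subformulas found:
  1. r
  2. p
  3. q
  4. u
  5. s
  6. t
  7. ~p
  8. ~u
  9. ~s
  10. ~r
  11. ~q
  12. (u -> p)
  13. (s \/ q)
  14. (q /\ u)
  15. (p -> q)
  16. (p -> r)
  17. (s /\ p)
  18. (q \/ r)
  19. (p \/ r)
  20. (r \/ ~p)
  21. ~(s /\ p)
  22. (r \/ ~s)
  23. ~(r \/ ~p)
  24. (~r /\ ~r)
  25. (u \/ (q /\ u))
  26. ((q \/ r) \/ ~u)
  27. (~q /\ (p -> r))
  28. ((p -> q) -> (p \/ r))
  29. (u \/ (u \/ (q /\ u)))
  30. ((u -> p) -> (s \/ q))
  31. ((~q /\ (p -> r)) -> u)
  32. (((q \/ r) \/ ~u) /\ (r \/ ~s))
  33. (~(s /\ p) -> ((u -> p) -> (s \/ q)))
  34. (((p -> q) -> (p \/ r)) \/ (~r /\ ~r))
  35. ((((q \/ r) \/ ~u) /\ (r \/ ~s)) -> ~(r \/ ~p))
  36. ((u \/ (u \/ (q /\ u))) -> ((~q /\ (p -> r)) -> u))
  37. (q -> ((((q \/ r) \/ ~u) /\ (r \/ ~s)) -> ~(r \/ ~p)))
  38. ~(q -> ((((q \/ r) \/ ~u) /\ (r \/ ~s)) -> ~(r \/ ~p)))
  39. (t \/ ((u \/ (u \/ (q /\ u))) -> ((~q /\ (p -> r)) -> u)))
  40. ((~(s /\ p) -> ((u -> p) -> (s \/ q))) -> (((p -> q) -> (p \/ r)) \/ (~r /\ ~r)))
  41. ~((~(s /\ p) -> ((u -> p) -> (s \/ q))) -> (((p -> q) -> (p \/ r)) \/ (~r /\ ~r)))
  42. ((t \/ ((u \/ (u \/ (q /\ u))) -> ((~q /\ (p -> r)) -> u))) \/ ~((~(s /\ p) -> ((u -> p) -> (s \/ q))) -> (((p -> q) -> (p \/ r)) \/ (~r /\ ~r))))
  43. (~(q -> ((((q \/ r) \/ ~u) /\ (r \/ ~s)) -> ~(r \/ ~p))) -> ((t \/ ((u \/ (u \/ (q /\ u))) -> ((~q /\ (p -> r)) -> u))) \/ ~((~(s /\ p) -> ((u -> p) -> (s \/ q))) -> (((p -> q) -> (p \/ r)) \/ (~r /\ ~r)))))
Total distinct subformulas = 43

43


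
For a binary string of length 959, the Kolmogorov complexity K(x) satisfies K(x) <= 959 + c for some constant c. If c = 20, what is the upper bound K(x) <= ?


K(x) <= |x| + c = 959 + 20 = 979

979


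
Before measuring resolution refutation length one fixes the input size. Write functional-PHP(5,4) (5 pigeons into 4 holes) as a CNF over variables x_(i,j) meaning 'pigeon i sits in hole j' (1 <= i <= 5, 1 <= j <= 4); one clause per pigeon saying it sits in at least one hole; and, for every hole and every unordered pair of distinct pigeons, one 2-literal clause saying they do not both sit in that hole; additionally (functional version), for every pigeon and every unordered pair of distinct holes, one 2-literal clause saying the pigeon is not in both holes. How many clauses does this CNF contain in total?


functional-PHP(5,4): 5 pigeons, 4 holes, 5*4 = 20 variables.
- pigeon clauses: one per pigeon -> 5 clauses
- hole clauses: 4 holes * C(5,2) = 4 * 10 -> 40 clauses
- functional clauses: 5 pigeons * C(4,2) = 5 * 6 -> 30 clauses
Total clauses = 5 + 40 + 30 = 75

75


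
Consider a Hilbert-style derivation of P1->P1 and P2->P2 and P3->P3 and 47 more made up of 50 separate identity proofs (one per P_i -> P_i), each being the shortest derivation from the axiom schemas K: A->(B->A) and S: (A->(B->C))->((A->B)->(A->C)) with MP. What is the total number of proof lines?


The shortest proof of A->A from K and S in the Hilbert calculus has exactly 5 lines:
(1) K instance A->((A->A)->A), (2) S instance, (3) MP on 1,2, (4) K instance A->(A->A), (5) MP on 3,4.
For 50 independent identities: 50 * 5 = 250 lines total.

250


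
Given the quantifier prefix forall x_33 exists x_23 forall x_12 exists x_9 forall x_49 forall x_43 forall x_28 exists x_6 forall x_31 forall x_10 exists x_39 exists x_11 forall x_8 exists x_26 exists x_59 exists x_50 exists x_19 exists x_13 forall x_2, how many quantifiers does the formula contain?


Quantifier prefix has 19 quantifier symbols.
Quantifier depth = 19

19


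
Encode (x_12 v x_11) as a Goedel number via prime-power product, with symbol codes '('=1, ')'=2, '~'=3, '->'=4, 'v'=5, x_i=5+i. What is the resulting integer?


Formula: (x_12 v x_11)
Symbol codes: [1, 17, 5, 16, 2]
Primes: [2, 3, 5, 7, 11]
p_1^1 = 2^1 = 2
p_2^17 = 3^17 = 129140163
p_3^5 = 5^5 = 3125
p_4^16 = 7^16 = 33232930569601
p_5^2 = 11^2 = 121
Product = 3245602715986504213628268750

3245602715986504213628268750


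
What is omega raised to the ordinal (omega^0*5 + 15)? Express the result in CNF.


omega^(omega^0*5 + 15):
omega^0 = 1, so the exponent is 5 + 15 = 20 (finite ordinal addition).
Result = omega^20, already a single CNF term.

omega^20


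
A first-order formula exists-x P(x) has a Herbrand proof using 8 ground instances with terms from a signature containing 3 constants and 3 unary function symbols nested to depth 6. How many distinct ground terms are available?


Herbrand terms by depth:
Depth 0: 3 constants
Depth 1: 9 new terms (running total: 12)
Depth 2: 27 new terms (running total: 39)
Depth 3: 81 new terms (running total: 120)
Depth 4: 243 new terms (running total: 363)
Depth 5: 729 new terms (running total: 1092)
Depth 6: 2187 new terms (running total: 3279)
Total distinct ground terms = 3279

3279


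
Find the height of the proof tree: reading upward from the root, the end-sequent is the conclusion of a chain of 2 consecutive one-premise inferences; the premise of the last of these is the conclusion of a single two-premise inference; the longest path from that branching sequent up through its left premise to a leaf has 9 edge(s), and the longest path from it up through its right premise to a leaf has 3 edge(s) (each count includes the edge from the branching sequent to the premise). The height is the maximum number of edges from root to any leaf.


Longest path through the left premise: 9 edges (measured from the branching sequent)
Longest path through the right premise: 3 edges
Height of the subtree rooted at the branching sequent: max(9, 3) = 9
The branching sequent sits 2 edges above the root (the chain of one-premise inferences), so height = 9 + 2 = 11

11


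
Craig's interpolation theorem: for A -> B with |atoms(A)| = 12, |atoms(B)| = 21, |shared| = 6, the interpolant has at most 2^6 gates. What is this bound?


Shared atoms = 6
Craig interpolant size bound = 2^6
= 64

64


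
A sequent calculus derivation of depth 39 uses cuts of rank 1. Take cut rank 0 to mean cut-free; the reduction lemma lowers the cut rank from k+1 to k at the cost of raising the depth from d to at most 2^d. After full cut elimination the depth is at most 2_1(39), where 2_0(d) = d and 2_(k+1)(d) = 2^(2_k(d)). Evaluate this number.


Each rank reduction sends depth d to at most 2^d; cut rank r needs r reductions.
2_0(39) = 39
2_1(39) = 2^39 = 549755813888
Cut-free depth bound = 549755813888

549755813888


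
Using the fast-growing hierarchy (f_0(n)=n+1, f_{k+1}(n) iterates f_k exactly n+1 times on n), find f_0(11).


f_0(11) = 11 + 1 = 12

12


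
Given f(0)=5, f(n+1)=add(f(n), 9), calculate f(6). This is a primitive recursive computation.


f(0) = 5
f(1) = add(f(0), 9) = add(5, 9) = 14
f(2) = add(f(1), 9) = add(14, 9) = 23
f(3) = add(f(2), 9) = add(23, 9) = 32
f(4) = add(f(3), 9) = add(32, 9) = 41
f(5) = add(f(4), 9) = add(41, 9) = 50
f(6) = add(f(5), 9) = add(50, 9) = 59


59


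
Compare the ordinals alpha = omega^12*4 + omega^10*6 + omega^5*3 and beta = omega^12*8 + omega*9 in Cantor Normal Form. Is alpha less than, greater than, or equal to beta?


Compare term by term from highest exponent:
alpha = omega^12*4 + omega^10*6 + omega^5*3
beta = omega^12*8 + omega*9
Term 1: alpha has omega^12*4, beta has omega^12*8
Term 2: alpha has omega^10*6, beta has omega^1*9
Term 3: alpha has omega^5*3, beta has omega^0*0
Result: alpha < beta

alpha < beta


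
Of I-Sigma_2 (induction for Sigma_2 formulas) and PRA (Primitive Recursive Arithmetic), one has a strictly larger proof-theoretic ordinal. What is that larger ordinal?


Proof-theoretic ordinal of I-Sigma_2 (induction for Sigma_2 formulas): omega^(omega^omega)
Proof-theoretic ordinal of PRA (Primitive Recursive Arithmetic): omega^omega
Comparing: omega^omega < omega^(omega^omega).
The larger ordinal is omega^(omega^omega) (from I-Sigma_2 (induction for Sigma_2 formulas)).

omega^(omega^omega)


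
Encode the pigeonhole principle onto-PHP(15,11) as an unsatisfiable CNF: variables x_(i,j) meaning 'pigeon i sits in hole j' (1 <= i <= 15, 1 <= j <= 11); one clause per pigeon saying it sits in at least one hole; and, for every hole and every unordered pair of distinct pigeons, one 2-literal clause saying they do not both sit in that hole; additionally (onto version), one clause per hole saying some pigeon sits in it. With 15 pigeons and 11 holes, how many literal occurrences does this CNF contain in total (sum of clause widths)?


onto-PHP(15,11): 15 pigeons, 11 holes, 15*11 = 165 variables.
- pigeon clauses: one per pigeon -> 15 clauses of width 11 -> 165 literals
- hole clauses: 11 holes * C(15,2) = 11 * 105 -> 1155 clauses of width 2 -> 2310 literals
- onto clauses: one per hole -> 11 clauses of width 15 -> 165 literals
Total literal occurrences = 165 + 2310 + 165 = 2640

2640


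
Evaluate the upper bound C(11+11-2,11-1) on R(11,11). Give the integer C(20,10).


R(11,11) <= C(11+11-2, 11-1) = C(20, 10)
C(20, 10) = 20! / (10! * 10!)
= 184756

184756


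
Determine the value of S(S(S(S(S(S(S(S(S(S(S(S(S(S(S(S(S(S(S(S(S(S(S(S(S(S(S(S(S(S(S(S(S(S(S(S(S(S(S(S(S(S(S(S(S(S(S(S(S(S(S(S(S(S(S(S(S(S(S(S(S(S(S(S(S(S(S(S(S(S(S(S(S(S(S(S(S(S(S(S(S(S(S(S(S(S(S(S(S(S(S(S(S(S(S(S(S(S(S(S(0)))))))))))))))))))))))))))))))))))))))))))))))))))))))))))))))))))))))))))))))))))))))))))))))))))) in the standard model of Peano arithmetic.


Counting successors applied to 0:
100 applications of S to 0 = 100

100


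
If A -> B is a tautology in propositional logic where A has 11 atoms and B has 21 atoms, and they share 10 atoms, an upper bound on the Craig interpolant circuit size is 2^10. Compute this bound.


Shared atoms = 10
Craig interpolant size bound = 2^10
= 1024

1024


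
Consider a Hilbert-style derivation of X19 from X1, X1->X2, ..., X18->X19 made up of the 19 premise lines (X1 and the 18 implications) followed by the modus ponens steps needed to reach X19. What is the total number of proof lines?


We have 19 premise lines: X1 and 18 implications.
Each implication is detached once by MP, giving 18 MP lines.
19 premise lines + 18 MP lines = 37 total lines.

37


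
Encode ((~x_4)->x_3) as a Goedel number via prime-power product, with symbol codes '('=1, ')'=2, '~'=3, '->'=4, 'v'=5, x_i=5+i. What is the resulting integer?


Formula: ((~x_4)->x_3)
Symbol codes: [1, 1, 3, 9, 2, 4, 8, 2]
Primes: [2, 3, 5, 7, 11, 13, 17, 19]
p_1^1 = 2^1 = 2
p_2^1 = 3^1 = 3
p_3^3 = 5^3 = 125
p_4^9 = 7^9 = 40353607
p_5^2 = 11^2 = 121
p_6^4 = 13^4 = 28561
p_7^8 = 17^8 = 6975757441
p_8^2 = 19^2 = 361
Product = 263391027196159470741508625250

263391027196159470741508625250


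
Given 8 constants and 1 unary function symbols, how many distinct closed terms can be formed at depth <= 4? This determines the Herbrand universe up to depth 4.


Herbrand terms by depth:
Depth 0: 8 constants
Depth 1: 8 new terms (running total: 16)
Depth 2: 8 new terms (running total: 24)
Depth 3: 8 new terms (running total: 32)
Depth 4: 8 new terms (running total: 40)
Total distinct ground terms = 40

40


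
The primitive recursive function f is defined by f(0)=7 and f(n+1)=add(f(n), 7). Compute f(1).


f(0) = 7
f(1) = add(f(0), 7) = add(7, 7) = 14


14


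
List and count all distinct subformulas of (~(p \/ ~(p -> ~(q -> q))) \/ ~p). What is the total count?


Formula: (~(p \/ ~(p -> ~(q -> q))) \/ ~p)
Subformulas found:
  1. q
  2. p
  3. ~p
  4. (q -> q)
  5. ~(q -> q)
  6. (p -> ~(q -> q))
  7. ~(p -> ~(q -> q))
  8. (p \/ ~(p -> ~(q -> q)))
  9. ~(p \/ ~(p -> ~(q -> q)))
  10. (~(p \/ ~(p -> ~(q -> q))) \/ ~p)
Total distinct subformulas = 10

10


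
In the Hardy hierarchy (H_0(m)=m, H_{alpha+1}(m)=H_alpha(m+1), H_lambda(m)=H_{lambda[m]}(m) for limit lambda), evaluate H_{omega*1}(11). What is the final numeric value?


H_{omega*1}(11):
For the Hardy hierarchy, H_{omega*k}(n) = 2^k * n.
2^1 = 2.
2 * 11 = 22

22


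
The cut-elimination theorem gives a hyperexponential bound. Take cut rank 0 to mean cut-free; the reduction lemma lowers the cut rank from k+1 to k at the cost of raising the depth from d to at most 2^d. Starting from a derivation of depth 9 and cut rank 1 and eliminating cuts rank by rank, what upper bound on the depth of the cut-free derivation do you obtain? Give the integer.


Each rank reduction sends depth d to at most 2^d; cut rank r needs r reductions.
2_0(9) = 9
2_1(9) = 2^9 = 512
Cut-free depth bound = 512

512


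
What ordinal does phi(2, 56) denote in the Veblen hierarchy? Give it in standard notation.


phi(2, 56):
phi(2, beta) = zeta_beta (the beta-th zeta number, fixed point of epsilon).
phi(2, 56) = zeta_56

zeta_56


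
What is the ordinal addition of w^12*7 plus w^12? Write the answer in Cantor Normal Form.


Ordinal addition w^12*7 + w^12:
Both terms have the same exponent 12.
w^e*c + w^e*d = w^e*(c+d).
Result = w^12*(7+1) = w^12*8

w^12*8


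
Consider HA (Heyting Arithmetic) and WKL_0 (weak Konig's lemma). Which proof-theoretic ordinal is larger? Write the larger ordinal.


Proof-theoretic ordinal of HA (Heyting Arithmetic): epsilon_0
Proof-theoretic ordinal of WKL_0 (weak Konig's lemma): omega^omega
Comparing: omega^omega < epsilon_0.
The larger ordinal is epsilon_0 (from HA (Heyting Arithmetic)).

epsilon_0


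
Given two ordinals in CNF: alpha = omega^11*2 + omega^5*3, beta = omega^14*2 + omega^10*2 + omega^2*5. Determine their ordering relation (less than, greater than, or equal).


Compare term by term from highest exponent:
alpha = omega^11*2 + omega^5*3
beta = omega^14*2 + omega^10*2 + omega^2*5
Term 1: alpha has omega^11*2, beta has omega^14*2
Term 2: alpha has omega^5*3, beta has omega^10*2
Term 3: alpha has omega^0*0, beta has omega^2*5
Result: alpha < beta

alpha < beta


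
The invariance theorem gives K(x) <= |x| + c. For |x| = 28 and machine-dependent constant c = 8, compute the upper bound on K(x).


K(x) <= |x| + c = 28 + 8 = 36

36


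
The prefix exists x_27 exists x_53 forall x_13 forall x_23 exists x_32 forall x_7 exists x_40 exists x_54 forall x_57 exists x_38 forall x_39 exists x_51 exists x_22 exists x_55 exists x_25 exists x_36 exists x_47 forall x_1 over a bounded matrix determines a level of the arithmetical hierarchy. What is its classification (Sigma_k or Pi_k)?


Leading quantifier is exists, so the class is Sigma.
Number of quantifier blocks = alternations + 1 = 9 + 1 = 10.
Classification: Sigma_10

Sigma_10


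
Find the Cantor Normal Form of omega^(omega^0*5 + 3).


omega^(omega^0*5 + 3):
omega^0 = 1, so the exponent is 5 + 3 = 8 (finite ordinal addition).
Result = omega^8, already a single CNF term.

omega^8


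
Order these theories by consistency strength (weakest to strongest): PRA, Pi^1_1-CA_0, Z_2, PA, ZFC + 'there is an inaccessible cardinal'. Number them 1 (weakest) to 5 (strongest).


Ordering by consistency strength:
1. PRA
2. PA
3. Pi^1_1-CA_0
4. Z_2
5. ZFC + 'there is an inaccessible cardinal'


PRA=1, Pi^1_1-CA_0=3, Z_2=4, PA=2, ZFC + 'there is an inaccessible cardinal'=5


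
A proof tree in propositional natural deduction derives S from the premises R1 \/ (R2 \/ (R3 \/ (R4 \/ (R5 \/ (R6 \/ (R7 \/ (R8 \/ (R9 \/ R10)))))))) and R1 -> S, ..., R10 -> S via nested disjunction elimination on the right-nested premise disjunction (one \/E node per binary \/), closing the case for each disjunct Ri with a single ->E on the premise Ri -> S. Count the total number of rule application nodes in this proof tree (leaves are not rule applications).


The premise R1 \/ (R2 \/ (R3 \/ (R4 \/ (R5 \/ (R6 \/ (R7 \/ (R8 \/ (R9 \/ R10)))))))) contains 10 disjuncts, hence 9 binary \/ connectives.
- Each binary \/ is eliminated once: 9 \/E nodes.
- Each of the 10 cases Ri derives S by one ->E with Ri -> S: 10 ->E nodes.
Total = 9 + 10 = 19

19


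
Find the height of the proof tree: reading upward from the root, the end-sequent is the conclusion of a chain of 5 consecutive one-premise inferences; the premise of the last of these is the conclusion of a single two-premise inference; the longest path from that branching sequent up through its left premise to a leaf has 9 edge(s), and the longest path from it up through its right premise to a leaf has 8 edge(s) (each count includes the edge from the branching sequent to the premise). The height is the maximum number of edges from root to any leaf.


Longest path through the left premise: 9 edges (measured from the branching sequent)
Longest path through the right premise: 8 edges
Height of the subtree rooted at the branching sequent: max(9, 8) = 9
The branching sequent sits 5 edges above the root (the chain of one-premise inferences), so height = 9 + 5 = 14

14


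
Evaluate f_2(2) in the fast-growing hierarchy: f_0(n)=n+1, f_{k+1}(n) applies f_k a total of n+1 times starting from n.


f_2(2) = f_1^3(2)
f_1(m) = 2m + 1.
Iterating: f_1^k(n) = 2^k*(n+1) - 1.
f_2(2) = 2^3*(2+1) - 1 = 8*3 - 1 = 23

23


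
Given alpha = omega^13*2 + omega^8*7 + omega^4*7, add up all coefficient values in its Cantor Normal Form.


CNF: omega^13*2 + omega^8*7 + omega^4*7
Coefficients: 2 + 7 + 7 = 16

16


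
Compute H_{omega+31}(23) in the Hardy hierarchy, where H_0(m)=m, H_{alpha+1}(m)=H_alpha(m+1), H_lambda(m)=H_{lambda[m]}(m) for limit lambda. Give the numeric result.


H_{omega+31}(23):
Unwind the 31 successor steps: H_{omega+31}(23) = H_omega(23+31) = H_omega(54).
H_omega(m) = H_m(m) = m + m = 2m.
Result = 2 * 54 = 108

108


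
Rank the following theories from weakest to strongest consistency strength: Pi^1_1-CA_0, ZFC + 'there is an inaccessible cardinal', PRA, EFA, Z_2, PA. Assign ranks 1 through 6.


Ordering by consistency strength:
1. EFA
2. PRA
3. PA
4. Pi^1_1-CA_0
5. Z_2
6. ZFC + 'there is an inaccessible cardinal'


Pi^1_1-CA_0=4, ZFC + 'there is an inaccessible cardinal'=6, PRA=2, EFA=1, Z_2=5, PA=3


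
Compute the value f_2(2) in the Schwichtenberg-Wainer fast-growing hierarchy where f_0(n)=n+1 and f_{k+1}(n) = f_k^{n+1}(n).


f_2(2) = f_1^3(2)
f_1(m) = 2m + 1.
Iterating: f_1^k(n) = 2^k*(n+1) - 1.
f_2(2) = 2^3*(2+1) - 1 = 8*3 - 1 = 23

23


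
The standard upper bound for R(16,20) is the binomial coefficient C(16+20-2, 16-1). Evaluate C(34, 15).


R(16,20) <= C(16+20-2, 16-1) = C(34, 15)
C(34, 15) = 34! / (15! * 19!)
= 1855967520

1855967520


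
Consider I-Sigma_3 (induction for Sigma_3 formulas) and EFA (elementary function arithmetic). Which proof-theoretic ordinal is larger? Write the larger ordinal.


Proof-theoretic ordinal of I-Sigma_3 (induction for Sigma_3 formulas): omega^(omega^(omega^omega))
Proof-theoretic ordinal of EFA (elementary function arithmetic): omega^3
Comparing: omega^3 < omega^(omega^(omega^omega)).
The larger ordinal is omega^(omega^(omega^omega)) (from I-Sigma_3 (induction for Sigma_3 formulas)).

omega^(omega^(omega^omega))


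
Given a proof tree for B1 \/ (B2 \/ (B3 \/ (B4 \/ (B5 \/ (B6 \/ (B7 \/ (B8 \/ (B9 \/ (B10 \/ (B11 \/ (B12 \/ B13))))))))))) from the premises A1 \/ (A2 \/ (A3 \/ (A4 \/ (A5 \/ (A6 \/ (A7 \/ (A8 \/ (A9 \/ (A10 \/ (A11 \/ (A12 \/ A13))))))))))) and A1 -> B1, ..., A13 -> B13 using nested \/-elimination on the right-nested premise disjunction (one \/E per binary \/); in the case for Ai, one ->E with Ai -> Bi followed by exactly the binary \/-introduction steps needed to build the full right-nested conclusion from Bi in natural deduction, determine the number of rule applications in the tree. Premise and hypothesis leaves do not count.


Constructive dilemma with 13 branches, all disjunctions right-nested:
- \/E: the premise has 12 binary \/, each eliminated once: 12 nodes.
- ->E: one per case (Ai with Ai -> Bi gives Bi): 13 nodes.
- \/I: in case i < n, Bi needs 1 step to form Bi \/ (B(i+1) \/ ...) and then i-1 steps to prepend B(i-1), ..., B1, i.e. i steps; in case i = n, B13 needs 12 prepend steps.
  \/I total = (1 + 2 + ... + 12) + 12 = 78 + 12 = 90 nodes.
Total = 12 + 13 + 90 = 115

115


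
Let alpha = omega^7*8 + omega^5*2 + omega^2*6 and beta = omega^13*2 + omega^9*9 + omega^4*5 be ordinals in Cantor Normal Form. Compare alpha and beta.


Compare term by term from highest exponent:
alpha = omega^7*8 + omega^5*2 + omega^2*6
beta = omega^13*2 + omega^9*9 + omega^4*5
Term 1: alpha has omega^7*8, beta has omega^13*2
Term 2: alpha has omega^5*2, beta has omega^9*9
Term 3: alpha has omega^2*6, beta has omega^4*5
Result: alpha < beta

alpha < beta


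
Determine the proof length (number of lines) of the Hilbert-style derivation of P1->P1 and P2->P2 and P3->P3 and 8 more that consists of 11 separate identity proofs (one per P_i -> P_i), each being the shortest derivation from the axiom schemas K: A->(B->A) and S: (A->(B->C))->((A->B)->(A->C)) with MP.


The shortest proof of A->A from K and S in the Hilbert calculus has exactly 5 lines:
(1) K instance A->((A->A)->A), (2) S instance, (3) MP on 1,2, (4) K instance A->(A->A), (5) MP on 3,4.
For 11 independent identities: 11 * 5 = 55 lines total.

55


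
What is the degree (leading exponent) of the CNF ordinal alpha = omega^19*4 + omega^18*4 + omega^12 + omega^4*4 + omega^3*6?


CNF: omega^19*4 + omega^18*4 + omega^12 + omega^4*4 + omega^3*6
The leading term is omega^19*4, which has exponent 19.

19


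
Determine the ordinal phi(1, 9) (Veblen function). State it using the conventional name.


phi(1, 9):
phi(1, beta) = epsilon_beta (the beta-th epsilon number).
phi(1, 9) = epsilon_9

epsilon_9


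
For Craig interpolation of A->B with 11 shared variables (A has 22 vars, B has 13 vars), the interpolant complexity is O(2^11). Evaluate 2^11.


Shared atoms = 11
Craig interpolant size bound = 2^11
= 2048

2048


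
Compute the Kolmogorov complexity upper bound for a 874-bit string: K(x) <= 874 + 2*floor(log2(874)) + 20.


floor(log2(874)) = 9
2 * 9 = 18
K(x) <= 874 + 18 + 20 = 912

912


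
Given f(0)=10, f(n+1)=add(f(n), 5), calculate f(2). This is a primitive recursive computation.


f(0) = 10
f(1) = add(f(0), 5) = add(10, 5) = 15
f(2) = add(f(1), 5) = add(15, 5) = 20


20


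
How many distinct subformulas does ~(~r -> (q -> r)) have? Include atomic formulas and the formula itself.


Formula: ~(~r -> (q -> r))
Subformulas found:
  1. q
  2. r
  3. ~r
  4. (q -> r)
  5. (~r -> (q -> r))
  6. ~(~r -> (q -> r))
Total distinct subformulas = 6

6


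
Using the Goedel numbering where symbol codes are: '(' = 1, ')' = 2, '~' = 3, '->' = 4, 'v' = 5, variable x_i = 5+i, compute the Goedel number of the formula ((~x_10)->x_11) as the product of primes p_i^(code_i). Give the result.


Formula: ((~x_10)->x_11)
Symbol codes: [1, 1, 3, 15, 2, 4, 16, 2]
Primes: [2, 3, 5, 7, 11, 13, 17, 19]
p_1^1 = 2^1 = 2
p_2^1 = 3^1 = 3
p_3^3 = 5^3 = 125
p_4^15 = 7^15 = 4747561509943
p_5^2 = 11^2 = 121
p_6^4 = 13^4 = 28561
p_7^16 = 17^16 = 48661191875666868481
p_8^2 = 19^2 = 361
Product = 216162615783869108547507325554463590096677250

216162615783869108547507325554463590096677250


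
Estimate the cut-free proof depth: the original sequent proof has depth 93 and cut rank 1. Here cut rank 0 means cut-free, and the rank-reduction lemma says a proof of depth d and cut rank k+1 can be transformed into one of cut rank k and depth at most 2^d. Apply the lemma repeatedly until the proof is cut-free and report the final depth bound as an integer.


Each rank reduction sends depth d to at most 2^d; cut rank r needs r reductions.
2_0(93) = 93
2_1(93) = 2^93 = 9903520314283042199192993792
Cut-free depth bound = 9903520314283042199192993792

9903520314283042199192993792


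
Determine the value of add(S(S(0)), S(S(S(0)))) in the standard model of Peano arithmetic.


add(S^2(0), S^3(0)):
S^2(0) = 2
S^3(0) = 3
2 + 3 = 5

5


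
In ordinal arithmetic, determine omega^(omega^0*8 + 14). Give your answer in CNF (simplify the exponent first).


omega^(omega^0*8 + 14):
omega^0 = 1, so the exponent is 8 + 14 = 22 (finite ordinal addition).
Result = omega^22, already a single CNF term.

omega^22


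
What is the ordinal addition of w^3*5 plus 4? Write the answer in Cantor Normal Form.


Ordinal addition w^3*5 + 4:
Leading exponent of alpha (3) > leading exponent of beta (0).
Since alpha's term has higher exponent than beta's leading term,
the sum is simply alpha followed by beta.
Result = w^3*5 + 4

w^3*5 + 4


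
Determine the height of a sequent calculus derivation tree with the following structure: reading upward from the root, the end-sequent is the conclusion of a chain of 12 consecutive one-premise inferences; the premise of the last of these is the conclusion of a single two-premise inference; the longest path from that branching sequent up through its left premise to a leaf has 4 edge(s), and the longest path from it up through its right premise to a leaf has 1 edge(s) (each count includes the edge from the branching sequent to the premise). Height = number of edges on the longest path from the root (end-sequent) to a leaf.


Longest path through the left premise: 4 edges (measured from the branching sequent)
Longest path through the right premise: 1 edges
Height of the subtree rooted at the branching sequent: max(4, 1) = 4
The branching sequent sits 12 edges above the root (the chain of one-premise inferences), so height = 4 + 12 = 16

16


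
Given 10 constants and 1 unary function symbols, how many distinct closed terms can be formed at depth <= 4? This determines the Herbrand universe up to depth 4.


Herbrand terms by depth:
Depth 0: 10 constants
Depth 1: 10 new terms (running total: 20)
Depth 2: 10 new terms (running total: 30)
Depth 3: 10 new terms (running total: 40)
Depth 4: 10 new terms (running total: 50)
Total distinct ground terms = 50

50


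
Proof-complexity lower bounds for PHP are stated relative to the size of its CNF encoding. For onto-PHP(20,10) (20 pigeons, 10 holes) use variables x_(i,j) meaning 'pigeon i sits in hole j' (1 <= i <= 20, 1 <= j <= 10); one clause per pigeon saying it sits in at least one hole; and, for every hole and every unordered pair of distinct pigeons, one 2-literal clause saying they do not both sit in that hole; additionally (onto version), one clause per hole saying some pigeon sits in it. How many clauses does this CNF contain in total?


onto-PHP(20,10): 20 pigeons, 10 holes, 20*10 = 200 variables.
- pigeon clauses: one per pigeon -> 20 clauses
- hole clauses: 10 holes * C(20,2) = 10 * 190 -> 1900 clauses
- onto clauses: one per hole -> 10 clauses
Total clauses = 20 + 1900 + 10 = 1930

1930


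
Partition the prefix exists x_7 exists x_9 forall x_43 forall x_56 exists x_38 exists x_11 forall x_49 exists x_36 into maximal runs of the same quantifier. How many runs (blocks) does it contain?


Alternations = 4.
Blocks = alternations + 1 = 5

5


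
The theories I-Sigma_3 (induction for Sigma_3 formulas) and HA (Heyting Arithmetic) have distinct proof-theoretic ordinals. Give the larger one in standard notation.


Proof-theoretic ordinal of I-Sigma_3 (induction for Sigma_3 formulas): omega^(omega^(omega^omega))
Proof-theoretic ordinal of HA (Heyting Arithmetic): epsilon_0
Comparing: omega^(omega^(omega^omega)) < epsilon_0.
The larger ordinal is epsilon_0 (from HA (Heyting Arithmetic)).

epsilon_0


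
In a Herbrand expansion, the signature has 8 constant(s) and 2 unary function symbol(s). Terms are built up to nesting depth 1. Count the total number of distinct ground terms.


Herbrand terms by depth:
Depth 0: 8 constants
Depth 1: 16 new terms (running total: 24)
Total distinct ground terms = 24

24


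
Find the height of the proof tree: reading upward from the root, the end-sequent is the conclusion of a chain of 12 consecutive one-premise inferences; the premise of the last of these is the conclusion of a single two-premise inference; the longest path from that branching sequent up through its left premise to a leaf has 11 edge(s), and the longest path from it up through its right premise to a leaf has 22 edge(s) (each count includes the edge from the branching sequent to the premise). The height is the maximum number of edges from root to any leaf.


Longest path through the left premise: 11 edges (measured from the branching sequent)
Longest path through the right premise: 22 edges
Height of the subtree rooted at the branching sequent: max(11, 22) = 22
The branching sequent sits 12 edges above the root (the chain of one-premise inferences), so height = 22 + 12 = 34

34


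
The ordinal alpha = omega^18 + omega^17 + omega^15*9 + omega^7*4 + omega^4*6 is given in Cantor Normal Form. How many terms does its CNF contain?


CNF: omega^18 + omega^17 + omega^15*9 + omega^7*4 + omega^4*6
Count the summands separated by '+':
  term 1: omega^18
  term 2: omega^17
  term 3: omega^15*9
  term 4: omega^7*4
  term 5: omega^4*6
Total terms = 5

5


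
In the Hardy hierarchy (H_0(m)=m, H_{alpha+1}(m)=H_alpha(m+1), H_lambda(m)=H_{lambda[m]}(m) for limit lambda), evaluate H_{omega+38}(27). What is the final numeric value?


H_{omega+38}(27):
Unwind the 38 successor steps: H_{omega+38}(27) = H_omega(27+38) = H_omega(65).
H_omega(m) = H_m(m) = m + m = 2m.
Result = 2 * 65 = 130

130


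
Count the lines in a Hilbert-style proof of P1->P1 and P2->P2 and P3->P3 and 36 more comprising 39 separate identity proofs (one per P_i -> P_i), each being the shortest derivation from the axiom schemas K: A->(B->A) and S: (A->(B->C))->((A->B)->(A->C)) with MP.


The shortest proof of A->A from K and S in the Hilbert calculus has exactly 5 lines:
(1) K instance A->((A->A)->A), (2) S instance, (3) MP on 1,2, (4) K instance A->(A->A), (5) MP on 3,4.
For 39 independent identities: 39 * 5 = 195 lines total.

195


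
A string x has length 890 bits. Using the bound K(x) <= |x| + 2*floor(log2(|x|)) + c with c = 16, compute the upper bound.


floor(log2(890)) = 9
2 * 9 = 18
K(x) <= 890 + 18 + 16 = 924

924


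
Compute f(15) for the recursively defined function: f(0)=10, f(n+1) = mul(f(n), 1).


f(0) = 10
f(1) = mul(f(0), 1) = mul(10, 1) = 10
f(2) = mul(f(1), 1) = mul(10, 1) = 10
f(3) = mul(f(2), 1) = mul(10, 1) = 10
f(4) = mul(f(3), 1) = mul(10, 1) = 10
f(5) = mul(f(4), 1) = mul(10, 1) = 10
f(6) = mul(f(5), 1) = mul(10, 1) = 10
f(7) = mul(f(6), 1) = mul(10, 1) = 10
f(8) = mul(f(7), 1) = mul(10, 1) = 10
f(9) = mul(f(8), 1) = mul(10, 1) = 10
f(10) = mul(f(9), 1) = mul(10, 1) = 10
f(11) = mul(f(10), 1) = mul(10, 1) = 10
f(12) = mul(f(11), 1) = mul(10, 1) = 10
f(13) = mul(f(12), 1) = mul(10, 1) = 10
f(14) = mul(f(13), 1) = mul(10, 1) = 10
f(15) = mul(f(14), 1) = mul(10, 1) = 10


10


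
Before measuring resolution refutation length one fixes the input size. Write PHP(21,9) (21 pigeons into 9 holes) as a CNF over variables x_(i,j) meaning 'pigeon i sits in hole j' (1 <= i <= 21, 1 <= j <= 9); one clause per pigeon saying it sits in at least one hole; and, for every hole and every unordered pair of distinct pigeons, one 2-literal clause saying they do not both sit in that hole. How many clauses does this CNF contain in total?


PHP(21,9): 21 pigeons, 9 holes, 21*9 = 189 variables.
- pigeon clauses: one per pigeon -> 21 clauses
- hole clauses: 9 holes * C(21,2) = 9 * 210 -> 1890 clauses
Total clauses = 21 + 1890 = 1911

1911


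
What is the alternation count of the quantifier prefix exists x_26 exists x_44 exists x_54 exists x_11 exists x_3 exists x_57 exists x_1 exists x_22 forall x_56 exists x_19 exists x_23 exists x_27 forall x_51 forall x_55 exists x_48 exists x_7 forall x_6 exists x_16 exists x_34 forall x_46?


Walk the prefix and count type changes:
  position 1: exists -> exists
  position 2: exists -> exists
  position 3: exists -> exists
  position 4: exists -> exists
  position 5: exists -> exists
  position 6: exists -> exists
  position 7: exists -> exists
  position 8: exists -> forall <-- alternation
  position 9: forall -> exists <-- alternation
  position 10: exists -> exists
  position 11: exists -> exists
  position 12: exists -> forall <-- alternation
  position 13: forall -> forall
  position 14: forall -> exists <-- alternation
  position 15: exists -> exists
  position 16: exists -> forall <-- alternation
  position 17: forall -> exists <-- alternation
  position 18: exists -> exists
  position 19: exists -> forall <-- alternation
Total alternations = 7

7


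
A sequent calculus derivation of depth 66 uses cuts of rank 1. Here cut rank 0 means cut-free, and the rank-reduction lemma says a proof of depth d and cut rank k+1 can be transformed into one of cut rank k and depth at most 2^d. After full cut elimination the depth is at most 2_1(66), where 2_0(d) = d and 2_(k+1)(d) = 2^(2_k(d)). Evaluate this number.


Each rank reduction sends depth d to at most 2^d; cut rank r needs r reductions.
2_0(66) = 66
2_1(66) = 2^66 = 73786976294838206464
Cut-free depth bound = 73786976294838206464

73786976294838206464


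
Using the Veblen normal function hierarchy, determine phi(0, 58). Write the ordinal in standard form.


phi(0, 58):
phi(0, beta) = omega^beta by definition.
phi(0, 58) = omega^58

omega^58


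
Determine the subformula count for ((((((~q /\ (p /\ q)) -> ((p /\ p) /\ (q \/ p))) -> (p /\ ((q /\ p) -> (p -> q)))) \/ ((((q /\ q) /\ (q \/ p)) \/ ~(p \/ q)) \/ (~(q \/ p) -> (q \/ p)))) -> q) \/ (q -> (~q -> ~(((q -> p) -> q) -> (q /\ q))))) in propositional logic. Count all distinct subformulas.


Formula: ((((((~q /\ (p /\ q)) -> ((p /\ p) /\ (q \/ p))) -> (p /\ ((q /\ p) -> (p -> q)))) \/ ((((q /\ q) /\ (q \/ p)) \/ ~(p \/ q)) \/ (~(q \/ p) -> (q \/ p)))) -> q) \/ (q -> (~q -> ~(((q -> p) -> q) -> (q /\ q)))))
Subformulas found:
  1. q
  2. p
  3. ~q
  4. (q /\ p)
  5. (q \/ p)
  6. (p /\ q)
  7. (q /\ q)
  8. (q -> p)
  9. (p \/ q)
  10. (p /\ p)
  11. (p -> q)
  12. ~(p \/ q)
  13. ~(q \/ p)
  14. ((q -> p) -> q)
  15. (~q /\ (p /\ q))
  16. ((q /\ q) /\ (q \/ p))
  17. ((p /\ p) /\ (q \/ p))
  18. ((q /\ p) -> (p -> q))
  19. (~(q \/ p) -> (q \/ p))
  20. (p /\ ((q /\ p) -> (p -> q)))
  21. (((q -> p) -> q) -> (q /\ q))
  22. ~(((q -> p) -> q) -> (q /\ q))
  23. (((q /\ q) /\ (q \/ p)) \/ ~(p \/ q))
  24. (~q -> ~(((q -> p) -> q) -> (q /\ q)))
  25. ((~q /\ (p /\ q)) -> ((p /\ p) /\ (q \/ p)))
  26. (q -> (~q -> ~(((q -> p) -> q) -> (q /\ q))))
  27. ((((q /\ q) /\ (q \/ p)) \/ ~(p \/ q)) \/ (~(q \/ p) -> (q \/ p)))
  28. (((~q /\ (p /\ q)) -> ((p /\ p) /\ (q \/ p))) -> (p /\ ((q /\ p) -> (p -> q))))
  29. ((((~q /\ (p /\ q)) -> ((p /\ p) /\ (q \/ p))) -> (p /\ ((q /\ p) -> (p -> q)))) \/ ((((q /\ q) /\ (q \/ p)) \/ ~(p \/ q)) \/ (~(q \/ p) -> (q \/ p))))
  30. (((((~q /\ (p /\ q)) -> ((p /\ p) /\ (q \/ p))) -> (p /\ ((q /\ p) -> (p -> q)))) \/ ((((q /\ q) /\ (q \/ p)) \/ ~(p \/ q)) \/ (~(q \/ p) -> (q \/ p)))) -> q)
  31. ((((((~q /\ (p /\ q)) -> ((p /\ p) /\ (q \/ p))) -> (p /\ ((q /\ p) -> (p -> q)))) \/ ((((q /\ q) /\ (q \/ p)) \/ ~(p \/ q)) \/ (~(q \/ p) -> (q \/ p)))) -> q) \/ (q -> (~q -> ~(((q -> p) -> q) -> (q /\ q)))))
Total distinct subformulas = 31

31
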